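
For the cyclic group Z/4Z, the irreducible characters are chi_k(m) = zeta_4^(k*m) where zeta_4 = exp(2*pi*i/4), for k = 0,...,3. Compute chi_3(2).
chi_3(2) = zeta_4^6 = -1

Proof sketch: chi_3(2) = zeta_4^(3*2) = zeta_4^6. Since zeta_4^4 = 1, this equals zeta_4^2 = exp(2*pi*i*2/4) = -1.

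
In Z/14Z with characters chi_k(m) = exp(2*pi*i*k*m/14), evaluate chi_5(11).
chi_5(11) = zeta_14^55 = exp(-I*pi/7)

Why: chi_5(11) = zeta_14^(5*11) = zeta_14^55. Since zeta_14^14 = 1, this equals zeta_14^13 = exp(2*pi*i*13/14) = exp(-I*pi/7).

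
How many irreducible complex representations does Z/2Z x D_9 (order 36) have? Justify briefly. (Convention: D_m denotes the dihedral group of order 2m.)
12

Derivation: The number of irreducible complex representations of a finite group equals its number of conjugacy classes. For a direct product, #classes(G x H) = #classes(G) * #classes(H). Z/2Z has 2 classes (abelian), D_9 has 6 classes, so 2 * 6 = 12, so Z/2Z x D_9 (order 36) has exactly 12 irreducible complex representations.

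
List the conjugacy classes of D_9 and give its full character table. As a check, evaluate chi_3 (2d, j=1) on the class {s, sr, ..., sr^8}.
Conjugacy classes: {e} of size 1, {r^1, r^8} of size 2, {r^2, r^7} of size 2, {r^3, r^6} of size 2, {r^4, r^5} of size 2, {s, sr, ..., sr^8} of size 9.
Character table:
  irrep \ class              {e} (size 1)  {r^1, r^8} (size 2)  {r^2, r^7} (size 2)  {r^3, r^6} (size 2)  {r^4, r^5} (size 2)  {s, sr, ..., sr^8} (size 9)
  chi_1 (triv)               1             1                    1                    1                    1                    1                          
  chi_2 (sign: r->1, s->-1)  1             1                    1                    1                    1                    -1                         
  chi_3 (2d, j=1)            2             2*cos(2*pi/9)        2*cos(4*pi/9)        -1                   -2*cos(pi/9)         0                          
  chi_4 (2d, j=2)            2             2*cos(4*pi/9)        -2*cos(pi/9)         -1                   2*cos(2*pi/9)        0                          
  chi_5 (2d, j=3)            2             -1                   -1                   2                    -1                   0                          
  chi_6 (2d, j=4)            2             -2*cos(pi/9)         2*cos(2*pi/9)        -1                   2*cos(4*pi/9)        0                          

Spot check: chi_3 (2d, j=1) on {s, sr, ..., sr^8} = 0.

Reasoning: D_9 has order 2*9 = 18 with 6 conjugacy classes, hence 6 irreducibles. Sum of squared dims 1 + 1 + 4 + 4 + 4 + 4 = 18 = |G|. Linear characters come from the abelianisation; the 2-dimensional irreps have character r^k -> 2*cos(2*pi*j*k/9), reflections -> 0.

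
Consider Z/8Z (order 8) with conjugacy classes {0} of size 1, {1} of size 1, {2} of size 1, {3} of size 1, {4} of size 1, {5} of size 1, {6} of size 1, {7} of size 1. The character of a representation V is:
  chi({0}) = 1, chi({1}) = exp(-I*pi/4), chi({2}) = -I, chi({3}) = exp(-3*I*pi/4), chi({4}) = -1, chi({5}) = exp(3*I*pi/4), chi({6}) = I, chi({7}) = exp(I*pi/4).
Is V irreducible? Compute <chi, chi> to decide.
Irreducible: <chi, chi> = 1.

<chi, chi> = (1/|G|) sum_C |C| * |chi(C)|^2 = (1/8)[1*|1|^2 + 1*|exp(-I*pi/4)|^2 + 1*|-I|^2 + 1*|exp(-3*I*pi/4)|^2 + 1*|-1|^2 + 1*|exp(3*I*pi/4)|^2 + 1*|I|^2 + 1*|exp(I*pi/4)|^2]
  = (1/8)[(1) + (1) + (1) + (1) + (1) + (1) + (1) + (1)] = 8/8 = 1.
(Exp terms are combined using exp(i*s)*conj(exp(i*t)) = exp(i*(s-t)), and sums of them are collapsed using the identity that for every m > 1 the m distinct m-th roots of unity sum to 0, e.g. 1 + exp(2*I*pi/3) + exp(-2*I*pi/3) = 0.)
A character is irreducible iff <chi, chi> = 1, so this representation is irreducible.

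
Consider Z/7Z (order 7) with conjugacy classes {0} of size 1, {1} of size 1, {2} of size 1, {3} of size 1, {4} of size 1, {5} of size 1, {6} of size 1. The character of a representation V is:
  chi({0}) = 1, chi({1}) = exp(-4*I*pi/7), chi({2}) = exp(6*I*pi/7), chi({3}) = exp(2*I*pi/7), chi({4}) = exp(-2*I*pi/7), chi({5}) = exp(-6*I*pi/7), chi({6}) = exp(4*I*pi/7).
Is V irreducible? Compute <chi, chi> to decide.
Irreducible: <chi, chi> = 1.

Proof sketch: <chi, chi> = (1/|G|) sum_C |C| * |chi(C)|^2 = (1/7)[1*|1|^2 + 1*|exp(-4*I*pi/7)|^2 + 1*|exp(6*I*pi/7)|^2 + 1*|exp(2*I*pi/7)|^2 + 1*|exp(-2*I*pi/7)|^2 + 1*|exp(-6*I*pi/7)|^2 + 1*|exp(4*I*pi/7)|^2]
  = (1/7)[(1) + (1) + (1) + (1) + (1) + (1) + (1)] = 7/7 = 1.
(Exp terms are combined using exp(i*s)*conj(exp(i*t)) = exp(i*(s-t)), and sums of them are collapsed using the identity that for every m > 1 the m distinct m-th roots of unity sum to 0, e.g. 1 + exp(2*I*pi/3) + exp(-2*I*pi/3) = 0.)
A character is irreducible iff <chi, chi> = 1, so this representation is irreducible.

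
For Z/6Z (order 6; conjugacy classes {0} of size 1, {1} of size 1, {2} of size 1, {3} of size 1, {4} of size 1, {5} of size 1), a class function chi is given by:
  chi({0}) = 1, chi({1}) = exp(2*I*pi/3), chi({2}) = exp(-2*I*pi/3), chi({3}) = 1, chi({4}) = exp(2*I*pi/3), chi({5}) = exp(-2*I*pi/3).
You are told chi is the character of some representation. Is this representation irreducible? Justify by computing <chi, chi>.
Irreducible: <chi, chi> = 1.

Reasoning: <chi, chi> = (1/|G|) sum_C |C| * |chi(C)|^2 = (1/6)[1*|1|^2 + 1*|exp(2*I*pi/3)|^2 + 1*|exp(-2*I*pi/3)|^2 + 1*|1|^2 + 1*|exp(2*I*pi/3)|^2 + 1*|exp(-2*I*pi/3)|^2]
  = (1/6)[(1) + (1) + (1) + (1) + (1) + (1)] = 6/6 = 1.
(Exp terms are combined using exp(i*s)*conj(exp(i*t)) = exp(i*(s-t)), and sums of them are collapsed using the identity that for every m > 1 the m distinct m-th roots of unity sum to 0, e.g. 1 + exp(2*I*pi/3) + exp(-2*I*pi/3) = 0.)
A character is irreducible iff <chi, chi> = 1, so this representation is irreducible.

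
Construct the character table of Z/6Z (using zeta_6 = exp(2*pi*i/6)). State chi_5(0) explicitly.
Character table of Z/6Z (irreps indexed chi_0,...,chi_5 with chi_k(m) = zeta_6^(k*m), zeta_6 = exp(2*pi*i/6)):
  irrep \ class  {0} (size 1)  {1} (size 1)    {2} (size 1)    {3} (size 1)  {4} (size 1)    {5} (size 1)  
  chi_0          1             1               1               1             1               1             
  chi_1          1             exp(I*pi/3)     exp(2*I*pi/3)   -1            exp(-2*I*pi/3)  exp(-I*pi/3)  
  chi_2          1             exp(2*I*pi/3)   exp(-2*I*pi/3)  1             exp(2*I*pi/3)   exp(-2*I*pi/3)
  chi_3          1             -1              1               -1            1               -1            
  chi_4          1             exp(-2*I*pi/3)  exp(2*I*pi/3)   1             exp(-2*I*pi/3)  exp(2*I*pi/3) 
  chi_5          1             exp(-I*pi/3)    exp(-2*I*pi/3)  -1            exp(2*I*pi/3)   exp(I*pi/3)   

Spot check: chi_5(0) = zeta_6^(5*0) = zeta_6^0 = 1.

Derivation: Z/6Z is abelian, so all 6 irreducible complex representations are 1-dimensional. They are given by chi_k(m) = zeta_6^(k*m) for k = 0,...,5. Row orthogonality: sum_m chi_k(m) conj(chi_l(m)) = 6 * [k = l].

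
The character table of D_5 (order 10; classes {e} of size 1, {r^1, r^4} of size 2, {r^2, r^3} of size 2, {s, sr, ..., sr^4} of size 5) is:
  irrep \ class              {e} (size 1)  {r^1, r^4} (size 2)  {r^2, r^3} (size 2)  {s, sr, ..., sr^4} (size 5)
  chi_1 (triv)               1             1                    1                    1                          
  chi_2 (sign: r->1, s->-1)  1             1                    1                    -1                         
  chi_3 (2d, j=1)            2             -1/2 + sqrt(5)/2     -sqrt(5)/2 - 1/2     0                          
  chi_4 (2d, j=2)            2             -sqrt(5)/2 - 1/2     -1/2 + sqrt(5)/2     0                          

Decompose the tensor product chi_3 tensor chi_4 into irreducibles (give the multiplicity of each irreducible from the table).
chi_3 tensor chi_4 = chi_3 + chi_4 (all other irreducibles have multiplicity 0).

Reasoning: The character of a tensor product is the pointwise product (chi_3 * chi_4)(C) = chi_3(C) * chi_4(C):
  {e}: (2)*(2), {r^1, r^4}: (-1/2 + sqrt(5)/2)*(-sqrt(5)/2 - 1/2), {r^2, r^3}: (-sqrt(5)/2 - 1/2)*(-1/2 + sqrt(5)/2), {s, sr, ..., sr^4}: (0)*(0)
so (chi_3 * chi_4) takes values
  {e} -> 4, {r^1, r^4} -> -1, {r^2, r^3} -> -1, {s, sr, ..., sr^4} -> 0.
Now take the inner product of this character with each irreducible chi from the table, <chi_3*chi_4, chi> = (1/10) sum_C |C| (chi_3*chi_4)(C) conj(chi(C)):
  <chi_3*chi_4, chi_1> = (1/10)[1*(4)*conj(1) + 2*(-1)*conj(1) + 2*(-1)*conj(1) + 5*(0)*conj(1)]
      = (1/10)[(4) + (-2) + (-2) + (0)] = 0/10 = 0
  <chi_3*chi_4, chi_2> = (1/10)[1*(4)*conj(1) + 2*(-1)*conj(1) + 2*(-1)*conj(1) + 5*(0)*conj(-1)]
      = (1/10)[(4) + (-2) + (-2) + (0)] = 0/10 = 0
  <chi_3*chi_4, chi_3> = (1/10)[1*(4)*conj(2) + 2*(-1)*conj(-1/2 + sqrt(5)/2) + 2*(-1)*conj(-sqrt(5)/2 - 1/2) + 5*(0)*conj(0)]
      = (1/10)[(8) + (1 - sqrt(5)) + (1 + sqrt(5)) + (0)] = 10/10 = 1
  <chi_3*chi_4, chi_4> = (1/10)[1*(4)*conj(2) + 2*(-1)*conj(-sqrt(5)/2 - 1/2) + 2*(-1)*conj(-1/2 + sqrt(5)/2) + 5*(0)*conj(0)]
      = (1/10)[(8) + (1 + sqrt(5)) + (1 - sqrt(5)) + (0)] = 10/10 = 1
Hence the multiplicities are chi_3: 1, chi_4: 1. Dimension check: dim(chi_3)*dim(chi_4) = 2*2 = 4 and sum (mult * dim) = 1*2 + 1*2 = 4.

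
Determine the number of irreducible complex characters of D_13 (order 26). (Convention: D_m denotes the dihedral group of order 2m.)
8

Derivation: The number of irreducible complex representations of a finite group equals its number of conjugacy classes. D_13 has 8 conjugacy classes ((n+3)/2 for n odd), so D_13 (order 26) has exactly 8 irreducible complex representations.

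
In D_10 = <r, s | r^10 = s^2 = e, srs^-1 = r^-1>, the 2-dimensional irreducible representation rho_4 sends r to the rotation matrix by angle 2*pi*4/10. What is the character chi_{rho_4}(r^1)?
chi_{rho_4}(r^1) = 2*cos(2*pi*4*1/10) = -sqrt(5)/2 - 1/2

Reasoning: rho_4(r^1) is rotation by angle 2*pi*4*1/10, whose trace is 2*cos(2*pi*4*1/10) = -sqrt(5)/2 - 1/2.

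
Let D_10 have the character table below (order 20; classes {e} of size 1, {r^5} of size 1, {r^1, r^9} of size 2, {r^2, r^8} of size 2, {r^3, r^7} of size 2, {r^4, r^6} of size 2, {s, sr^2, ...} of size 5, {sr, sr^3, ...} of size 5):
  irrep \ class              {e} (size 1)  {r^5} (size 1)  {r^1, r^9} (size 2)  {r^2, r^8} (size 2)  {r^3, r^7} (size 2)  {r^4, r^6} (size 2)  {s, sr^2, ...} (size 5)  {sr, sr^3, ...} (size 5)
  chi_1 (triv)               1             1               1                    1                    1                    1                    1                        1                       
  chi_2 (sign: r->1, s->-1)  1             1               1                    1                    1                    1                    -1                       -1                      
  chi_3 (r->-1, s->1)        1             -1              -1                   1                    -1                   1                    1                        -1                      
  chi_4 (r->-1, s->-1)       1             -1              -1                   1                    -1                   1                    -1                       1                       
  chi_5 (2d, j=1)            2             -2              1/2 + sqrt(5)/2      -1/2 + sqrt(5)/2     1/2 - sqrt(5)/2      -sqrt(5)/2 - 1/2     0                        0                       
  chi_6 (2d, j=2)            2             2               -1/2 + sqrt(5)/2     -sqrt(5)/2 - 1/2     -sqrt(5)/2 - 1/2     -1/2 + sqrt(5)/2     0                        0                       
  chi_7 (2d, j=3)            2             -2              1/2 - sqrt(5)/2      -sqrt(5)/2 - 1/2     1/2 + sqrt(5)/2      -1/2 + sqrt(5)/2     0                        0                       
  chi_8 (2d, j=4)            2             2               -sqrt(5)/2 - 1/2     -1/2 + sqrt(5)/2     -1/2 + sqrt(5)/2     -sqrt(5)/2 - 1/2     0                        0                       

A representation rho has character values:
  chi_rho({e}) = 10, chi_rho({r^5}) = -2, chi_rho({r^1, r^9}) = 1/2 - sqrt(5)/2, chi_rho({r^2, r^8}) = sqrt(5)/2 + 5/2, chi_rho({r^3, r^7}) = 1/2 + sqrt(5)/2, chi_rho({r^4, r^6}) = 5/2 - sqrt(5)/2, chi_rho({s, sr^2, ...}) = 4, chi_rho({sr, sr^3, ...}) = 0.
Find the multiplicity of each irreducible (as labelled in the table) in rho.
Multiplicities: chi_1: 2, chi_2: 0, chi_3: 2, chi_4: 0, chi_5: 1, chi_6: 0, chi_7: 1, chi_8: 1.

Why: Use <chi_rho, chi> = (1/|G|) sum_C |C| * chi_rho(C) * conj(chi(C)) with |G| = 20 for each irreducible chi in the table:
  <chi_rho, chi_1> = (1/20)[1*(10)*conj(1) + 1*(-2)*conj(1) + 2*(1/2 - sqrt(5)/2)*conj(1) + 2*(sqrt(5)/2 + 5/2)*conj(1) + 2*(1/2 + sqrt(5)/2)*conj(1) + 2*(5/2 - sqrt(5)/2)*conj(1) + 5*(4)*conj(1) + 5*(0)*conj(1)]
      = (1/20)[(10) + (-2) + (1 - sqrt(5)) + (sqrt(5) + 5) + (1 + sqrt(5)) + (5 - sqrt(5)) + (20) + (0)] = 40/20 = 2
  <chi_rho, chi_2> = (1/20)[1*(10)*conj(1) + 1*(-2)*conj(1) + 2*(1/2 - sqrt(5)/2)*conj(1) + 2*(sqrt(5)/2 + 5/2)*conj(1) + 2*(1/2 + sqrt(5)/2)*conj(1) + 2*(5/2 - sqrt(5)/2)*conj(1) + 5*(4)*conj(-1) + 5*(0)*conj(-1)]
      = (1/20)[(10) + (-2) + (1 - sqrt(5)) + (sqrt(5) + 5) + (1 + sqrt(5)) + (5 - sqrt(5)) + (-20) + (0)] = 0/20 = 0
  <chi_rho, chi_3> = (1/20)[1*(10)*conj(1) + 1*(-2)*conj(-1) + 2*(1/2 - sqrt(5)/2)*conj(-1) + 2*(sqrt(5)/2 + 5/2)*conj(1) + 2*(1/2 + sqrt(5)/2)*conj(-1) + 2*(5/2 - sqrt(5)/2)*conj(1) + 5*(4)*conj(1) + 5*(0)*conj(-1)]
      = (1/20)[(10) + (2) + (-1 + sqrt(5)) + (sqrt(5) + 5) + (-sqrt(5) - 1) + (5 - sqrt(5)) + (20) + (0)] = 40/20 = 2
  <chi_rho, chi_4> = (1/20)[1*(10)*conj(1) + 1*(-2)*conj(-1) + 2*(1/2 - sqrt(5)/2)*conj(-1) + 2*(sqrt(5)/2 + 5/2)*conj(1) + 2*(1/2 + sqrt(5)/2)*conj(-1) + 2*(5/2 - sqrt(5)/2)*conj(1) + 5*(4)*conj(-1) + 5*(0)*conj(1)]
      = (1/20)[(10) + (2) + (-1 + sqrt(5)) + (sqrt(5) + 5) + (-sqrt(5) - 1) + (5 - sqrt(5)) + (-20) + (0)] = 0/20 = 0
  <chi_rho, chi_5> = (1/20)[1*(10)*conj(2) + 1*(-2)*conj(-2) + 2*(1/2 - sqrt(5)/2)*conj(1/2 + sqrt(5)/2) + 2*(sqrt(5)/2 + 5/2)*conj(-1/2 + sqrt(5)/2) + 2*(1/2 + sqrt(5)/2)*conj(1/2 - sqrt(5)/2) + 2*(5/2 - sqrt(5)/2)*conj(-sqrt(5)/2 - 1/2) + 5*(4)*conj(0) + 5*(0)*conj(0)]
      = (1/20)[(20) + (4) + (-2) + (2*sqrt(5)) + (-2) + (-2*sqrt(5)) + (0) + (0)] = 20/20 = 1
  <chi_rho, chi_6> = (1/20)[1*(10)*conj(2) + 1*(-2)*conj(2) + 2*(1/2 - sqrt(5)/2)*conj(-1/2 + sqrt(5)/2) + 2*(sqrt(5)/2 + 5/2)*conj(-sqrt(5)/2 - 1/2) + 2*(1/2 + sqrt(5)/2)*conj(-sqrt(5)/2 - 1/2) + 2*(5/2 - sqrt(5)/2)*conj(-1/2 + sqrt(5)/2) + 5*(4)*conj(0) + 5*(0)*conj(0)]
      = (1/20)[(20) + (-4) + (-3 + sqrt(5)) + (-3*sqrt(5) - 5) + (-3 - sqrt(5)) + (-5 + 3*sqrt(5)) + (0) + (0)] = 0/20 = 0
  <chi_rho, chi_7> = (1/20)[1*(10)*conj(2) + 1*(-2)*conj(-2) + 2*(1/2 - sqrt(5)/2)*conj(1/2 - sqrt(5)/2) + 2*(sqrt(5)/2 + 5/2)*conj(-sqrt(5)/2 - 1/2) + 2*(1/2 + sqrt(5)/2)*conj(1/2 + sqrt(5)/2) + 2*(5/2 - sqrt(5)/2)*conj(-1/2 + sqrt(5)/2) + 5*(4)*conj(0) + 5*(0)*conj(0)]
      = (1/20)[(20) + (4) + (3 - sqrt(5)) + (-3*sqrt(5) - 5) + (sqrt(5) + 3) + (-5 + 3*sqrt(5)) + (0) + (0)] = 20/20 = 1
  <chi_rho, chi_8> = (1/20)[1*(10)*conj(2) + 1*(-2)*conj(2) + 2*(1/2 - sqrt(5)/2)*conj(-sqrt(5)/2 - 1/2) + 2*(sqrt(5)/2 + 5/2)*conj(-1/2 + sqrt(5)/2) + 2*(1/2 + sqrt(5)/2)*conj(-1/2 + sqrt(5)/2) + 2*(5/2 - sqrt(5)/2)*conj(-sqrt(5)/2 - 1/2) + 5*(4)*conj(0) + 5*(0)*conj(0)]
      = (1/20)[(20) + (-4) + (2) + (2*sqrt(5)) + (2) + (-2*sqrt(5)) + (0) + (0)] = 20/20 = 1
Dimension check: dim(rho) = sum (mult * dim) = 2*1 + 0*1 + 2*1 + 0*1 + 1*2 + 0*2 + 1*2 + 1*2 = 10 = chi_rho(e) = 10.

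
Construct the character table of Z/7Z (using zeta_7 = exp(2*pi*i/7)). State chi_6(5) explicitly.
Character table of Z/7Z (irreps indexed chi_0,...,chi_6 with chi_k(m) = zeta_7^(k*m), zeta_7 = exp(2*pi*i/7)):
  irrep \ class  {0} (size 1)  {1} (size 1)    {2} (size 1)    {3} (size 1)    {4} (size 1)    {5} (size 1)    {6} (size 1)  
  chi_0          1             1               1               1               1               1               1             
  chi_1          1             exp(2*I*pi/7)   exp(4*I*pi/7)   exp(6*I*pi/7)   exp(-6*I*pi/7)  exp(-4*I*pi/7)  exp(-2*I*pi/7)
  chi_2          1             exp(4*I*pi/7)   exp(-6*I*pi/7)  exp(-2*I*pi/7)  exp(2*I*pi/7)   exp(6*I*pi/7)   exp(-4*I*pi/7)
  chi_3          1             exp(6*I*pi/7)   exp(-2*I*pi/7)  exp(4*I*pi/7)   exp(-4*I*pi/7)  exp(2*I*pi/7)   exp(-6*I*pi/7)
  chi_4          1             exp(-6*I*pi/7)  exp(2*I*pi/7)   exp(-4*I*pi/7)  exp(4*I*pi/7)   exp(-2*I*pi/7)  exp(6*I*pi/7) 
  chi_5          1             exp(-4*I*pi/7)  exp(6*I*pi/7)   exp(2*I*pi/7)   exp(-2*I*pi/7)  exp(-6*I*pi/7)  exp(4*I*pi/7) 
  chi_6          1             exp(-2*I*pi/7)  exp(-4*I*pi/7)  exp(-6*I*pi/7)  exp(6*I*pi/7)   exp(4*I*pi/7)   exp(2*I*pi/7) 

Spot check: chi_6(5) = zeta_7^(6*5) = zeta_7^30 = exp(4*I*pi/7).

Z/7Z is abelian, so all 7 irreducible complex representations are 1-dimensional. They are given by chi_k(m) = zeta_7^(k*m) for k = 0,...,6. Row orthogonality: sum_m chi_k(m) conj(chi_l(m)) = 7 * [k = l].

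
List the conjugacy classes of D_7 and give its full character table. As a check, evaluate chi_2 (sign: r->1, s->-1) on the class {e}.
Conjugacy classes: {e} of size 1, {r^1, r^6} of size 2, {r^2, r^5} of size 2, {r^3, r^4} of size 2, {s, sr, ..., sr^6} of size 7.
Character table:
  irrep \ class              {e} (size 1)  {r^1, r^6} (size 2)  {r^2, r^5} (size 2)  {r^3, r^4} (size 2)  {s, sr, ..., sr^6} (size 7)
  chi_1 (triv)               1             1                    1                    1                    1                          
  chi_2 (sign: r->1, s->-1)  1             1                    1                    1                    -1                         
  chi_3 (2d, j=1)            2             2*cos(2*pi/7)        -2*cos(3*pi/7)       -2*cos(pi/7)         0                          
  chi_4 (2d, j=2)            2             -2*cos(3*pi/7)       -2*cos(pi/7)         2*cos(2*pi/7)        0                          
  chi_5 (2d, j=3)            2             -2*cos(pi/7)         2*cos(2*pi/7)        -2*cos(3*pi/7)       0                          

Spot check: chi_2 (sign: r->1, s->-1) on {e} = 1.

Why: D_7 has order 2*7 = 14 with 5 conjugacy classes, hence 5 irreducibles. Sum of squared dims 1 + 1 + 4 + 4 + 4 = 14 = |G|. Linear characters come from the abelianisation; the 2-dimensional irreps have character r^k -> 2*cos(2*pi*j*k/7), reflections -> 0.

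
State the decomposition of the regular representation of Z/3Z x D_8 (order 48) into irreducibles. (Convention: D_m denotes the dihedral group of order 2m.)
Each irreducible V_i of dimension d_i appears with multiplicity d_i, i.e. rho_reg = (direct sum over all irreducibles V_i) d_i V_i. The irreducible dimensions for Z/3Z x D_8 are 1, 1, 1, 1, 1, 1, 1, 1, 1, 1, 1, 1, 2, 2, 2, 2, 2, 2, 2, 2, 2: 12 irreducibles of dimension 1, each with multiplicity 1; 9 irreducibles of dimension 2, each with multiplicity 2. Total dimension 12*1*1 + 9*2*2 = 48 = |G|.

Argument: General theorem: in the regular representation of a finite group G, each irreducible appears with multiplicity equal to its dimension. Check: dim(rho_reg) = sum d_i^2 = 1 + 1 + 1 + 1 + 1 + 1 + 1 + 1 + 1 + 1 + 1 + 1 + 4 + 4 + 4 + 4 + 4 + 4 + 4 + 4 + 4 = 48 = |G|.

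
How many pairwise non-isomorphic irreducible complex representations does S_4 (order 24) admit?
5

The number of irreducible complex representations of a finite group equals its number of conjugacy classes. Conjugacy classes in S_4 correspond to cycle types, i.e. partitions of 4; there are p(4) = 5 of them, so S_4 (order 24) has exactly 5 irreducible complex representations.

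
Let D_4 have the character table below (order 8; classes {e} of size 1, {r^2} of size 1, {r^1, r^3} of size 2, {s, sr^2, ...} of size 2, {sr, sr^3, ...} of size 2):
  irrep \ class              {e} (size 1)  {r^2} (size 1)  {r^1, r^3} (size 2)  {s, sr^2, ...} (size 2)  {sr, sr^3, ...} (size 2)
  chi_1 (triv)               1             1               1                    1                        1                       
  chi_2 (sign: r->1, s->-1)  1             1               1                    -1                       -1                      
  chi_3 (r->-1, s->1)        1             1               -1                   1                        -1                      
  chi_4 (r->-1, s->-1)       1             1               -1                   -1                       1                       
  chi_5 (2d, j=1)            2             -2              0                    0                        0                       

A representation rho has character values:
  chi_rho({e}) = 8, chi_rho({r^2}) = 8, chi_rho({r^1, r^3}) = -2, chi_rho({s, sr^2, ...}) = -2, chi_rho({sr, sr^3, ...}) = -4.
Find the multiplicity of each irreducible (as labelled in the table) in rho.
Multiplicities: chi_1: 0, chi_2: 3, chi_3: 3, chi_4: 2, chi_5: 0.

Why: Use <chi_rho, chi> = (1/|G|) sum_C |C| * chi_rho(C) * conj(chi(C)) with |G| = 8 for each irreducible chi in the table:
  <chi_rho, chi_1> = (1/8)[1*(8)*conj(1) + 1*(8)*conj(1) + 2*(-2)*conj(1) + 2*(-2)*conj(1) + 2*(-4)*conj(1)]
      = (1/8)[(8) + (8) + (-4) + (-4) + (-8)] = 0/8 = 0
  <chi_rho, chi_2> = (1/8)[1*(8)*conj(1) + 1*(8)*conj(1) + 2*(-2)*conj(1) + 2*(-2)*conj(-1) + 2*(-4)*conj(-1)]
      = (1/8)[(8) + (8) + (-4) + (4) + (8)] = 24/8 = 3
  <chi_rho, chi_3> = (1/8)[1*(8)*conj(1) + 1*(8)*conj(1) + 2*(-2)*conj(-1) + 2*(-2)*conj(1) + 2*(-4)*conj(-1)]
      = (1/8)[(8) + (8) + (4) + (-4) + (8)] = 24/8 = 3
  <chi_rho, chi_4> = (1/8)[1*(8)*conj(1) + 1*(8)*conj(1) + 2*(-2)*conj(-1) + 2*(-2)*conj(-1) + 2*(-4)*conj(1)]
      = (1/8)[(8) + (8) + (4) + (4) + (-8)] = 16/8 = 2
  <chi_rho, chi_5> = (1/8)[1*(8)*conj(2) + 1*(8)*conj(-2) + 2*(-2)*conj(0) + 2*(-2)*conj(0) + 2*(-4)*conj(0)]
      = (1/8)[(16) + (-16) + (0) + (0) + (0)] = 0/8 = 0
Dimension check: dim(rho) = sum (mult * dim) = 0*1 + 3*1 + 3*1 + 2*1 + 0*2 = 8 = chi_rho(e) = 8.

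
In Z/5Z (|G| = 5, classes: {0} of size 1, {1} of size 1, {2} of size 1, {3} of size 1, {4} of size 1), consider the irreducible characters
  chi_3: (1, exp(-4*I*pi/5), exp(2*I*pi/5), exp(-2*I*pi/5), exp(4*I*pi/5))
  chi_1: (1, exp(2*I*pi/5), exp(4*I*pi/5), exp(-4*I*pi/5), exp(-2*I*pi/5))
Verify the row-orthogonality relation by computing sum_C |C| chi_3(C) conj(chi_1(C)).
Sum = 0; so <chi_3, chi_1> = 0 (distinct irreducibles are orthogonal).

Reasoning: Compute term by term over conjugacy classes (|C| * chi_3(C) * conj(chi_1(C))):
  1*(1)*conj(1) + 1*(exp(-4*I*pi/5))*conj(exp(2*I*pi/5)) + 1*(exp(2*I*pi/5))*conj(exp(4*I*pi/5)) + 1*(exp(-2*I*pi/5))*conj(exp(-4*I*pi/5)) + 1*(exp(4*I*pi/5))*conj(exp(-2*I*pi/5))
  = (1) + (exp(4*I*pi/5)) + (exp(-2*I*pi/5)) + (exp(2*I*pi/5)) + (exp(-4*I*pi/5))
  = 0.
(Exp terms are combined using exp(i*s)*conj(exp(i*t)) = exp(i*(s-t)), and sums of them are collapsed using the identity that for every m > 1 the m distinct m-th roots of unity sum to 0, e.g. 1 + exp(2*I*pi/3) + exp(-2*I*pi/3) = 0.)
Dividing by |G| = 5 gives 0/5 = 0, matching the row-orthogonality relation <chi_3, chi_1> = [chi_3 = chi_1].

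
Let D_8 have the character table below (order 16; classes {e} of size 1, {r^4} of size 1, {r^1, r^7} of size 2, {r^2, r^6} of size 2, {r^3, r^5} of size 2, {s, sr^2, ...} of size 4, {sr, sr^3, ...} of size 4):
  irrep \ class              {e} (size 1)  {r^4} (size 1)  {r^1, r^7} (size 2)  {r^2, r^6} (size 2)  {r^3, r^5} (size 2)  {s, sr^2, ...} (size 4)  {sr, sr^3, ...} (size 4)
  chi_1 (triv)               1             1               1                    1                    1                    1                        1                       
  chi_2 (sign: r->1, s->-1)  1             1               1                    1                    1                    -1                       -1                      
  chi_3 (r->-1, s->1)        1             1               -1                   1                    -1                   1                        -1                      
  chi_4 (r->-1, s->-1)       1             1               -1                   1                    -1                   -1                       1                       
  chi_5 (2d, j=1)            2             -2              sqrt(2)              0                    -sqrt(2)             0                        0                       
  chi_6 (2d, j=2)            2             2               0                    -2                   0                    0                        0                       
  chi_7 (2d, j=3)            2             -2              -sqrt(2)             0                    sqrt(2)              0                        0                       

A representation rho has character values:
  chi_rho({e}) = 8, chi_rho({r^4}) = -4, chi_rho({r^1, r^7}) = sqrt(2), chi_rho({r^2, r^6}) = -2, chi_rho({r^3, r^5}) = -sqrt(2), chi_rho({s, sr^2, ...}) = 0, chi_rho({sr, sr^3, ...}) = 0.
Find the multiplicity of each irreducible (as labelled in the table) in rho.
Multiplicities: chi_1: 0, chi_2: 0, chi_3: 0, chi_4: 0, chi_5: 2, chi_6: 1, chi_7: 1.

Reasoning: Use <chi_rho, chi> = (1/|G|) sum_C |C| * chi_rho(C) * conj(chi(C)) with |G| = 16 for each irreducible chi in the table:
  <chi_rho, chi_1> = (1/16)[1*(8)*conj(1) + 1*(-4)*conj(1) + 2*(sqrt(2))*conj(1) + 2*(-2)*conj(1) + 2*(-sqrt(2))*conj(1) + 4*(0)*conj(1) + 4*(0)*conj(1)]
      = (1/16)[(8) + (-4) + (2*sqrt(2)) + (-4) + (-2*sqrt(2)) + (0) + (0)] = 0/16 = 0
  <chi_rho, chi_2> = (1/16)[1*(8)*conj(1) + 1*(-4)*conj(1) + 2*(sqrt(2))*conj(1) + 2*(-2)*conj(1) + 2*(-sqrt(2))*conj(1) + 4*(0)*conj(-1) + 4*(0)*conj(-1)]
      = (1/16)[(8) + (-4) + (2*sqrt(2)) + (-4) + (-2*sqrt(2)) + (0) + (0)] = 0/16 = 0
  <chi_rho, chi_3> = (1/16)[1*(8)*conj(1) + 1*(-4)*conj(1) + 2*(sqrt(2))*conj(-1) + 2*(-2)*conj(1) + 2*(-sqrt(2))*conj(-1) + 4*(0)*conj(1) + 4*(0)*conj(-1)]
      = (1/16)[(8) + (-4) + (-2*sqrt(2)) + (-4) + (2*sqrt(2)) + (0) + (0)] = 0/16 = 0
  <chi_rho, chi_4> = (1/16)[1*(8)*conj(1) + 1*(-4)*conj(1) + 2*(sqrt(2))*conj(-1) + 2*(-2)*conj(1) + 2*(-sqrt(2))*conj(-1) + 4*(0)*conj(-1) + 4*(0)*conj(1)]
      = (1/16)[(8) + (-4) + (-2*sqrt(2)) + (-4) + (2*sqrt(2)) + (0) + (0)] = 0/16 = 0
  <chi_rho, chi_5> = (1/16)[1*(8)*conj(2) + 1*(-4)*conj(-2) + 2*(sqrt(2))*conj(sqrt(2)) + 2*(-2)*conj(0) + 2*(-sqrt(2))*conj(-sqrt(2)) + 4*(0)*conj(0) + 4*(0)*conj(0)]
      = (1/16)[(16) + (8) + (4) + (0) + (4) + (0) + (0)] = 32/16 = 2
  <chi_rho, chi_6> = (1/16)[1*(8)*conj(2) + 1*(-4)*conj(2) + 2*(sqrt(2))*conj(0) + 2*(-2)*conj(-2) + 2*(-sqrt(2))*conj(0) + 4*(0)*conj(0) + 4*(0)*conj(0)]
      = (1/16)[(16) + (-8) + (0) + (8) + (0) + (0) + (0)] = 16/16 = 1
  <chi_rho, chi_7> = (1/16)[1*(8)*conj(2) + 1*(-4)*conj(-2) + 2*(sqrt(2))*conj(-sqrt(2)) + 2*(-2)*conj(0) + 2*(-sqrt(2))*conj(sqrt(2)) + 4*(0)*conj(0) + 4*(0)*conj(0)]
      = (1/16)[(16) + (8) + (-4) + (0) + (-4) + (0) + (0)] = 16/16 = 1
Dimension check: dim(rho) = sum (mult * dim) = 0*1 + 0*1 + 0*1 + 0*1 + 2*2 + 1*2 + 1*2 = 8 = chi_rho(e) = 8.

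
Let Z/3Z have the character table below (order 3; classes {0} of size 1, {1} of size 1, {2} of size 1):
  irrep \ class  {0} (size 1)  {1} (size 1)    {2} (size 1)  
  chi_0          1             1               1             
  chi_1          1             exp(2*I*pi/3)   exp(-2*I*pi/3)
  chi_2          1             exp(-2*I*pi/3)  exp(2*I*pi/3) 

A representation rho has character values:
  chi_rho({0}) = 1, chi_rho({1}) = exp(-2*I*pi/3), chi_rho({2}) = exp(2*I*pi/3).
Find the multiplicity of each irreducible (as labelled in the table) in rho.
Multiplicities: chi_0: 0, chi_1: 0, chi_2: 1.

Justification: Use <chi_rho, chi> = (1/|G|) sum_C |C| * chi_rho(C) * conj(chi(C)) with |G| = 3 for each irreducible chi in the table:
  <chi_rho, chi_0> = (1/3)[1*(1)*conj(1) + 1*(exp(-2*I*pi/3))*conj(1) + 1*(exp(2*I*pi/3))*conj(1)]
      = (1/3)[(1) + (exp(-2*I*pi/3)) + (exp(2*I*pi/3))] = 0/3 = 0
  <chi_rho, chi_1> = (1/3)[1*(1)*conj(1) + 1*(exp(-2*I*pi/3))*conj(exp(2*I*pi/3)) + 1*(exp(2*I*pi/3))*conj(exp(-2*I*pi/3))]
      = (1/3)[(1) + (exp(2*I*pi/3)) + (exp(-2*I*pi/3))] = 0/3 = 0
  <chi_rho, chi_2> = (1/3)[1*(1)*conj(1) + 1*(exp(-2*I*pi/3))*conj(exp(-2*I*pi/3)) + 1*(exp(2*I*pi/3))*conj(exp(2*I*pi/3))]
      = (1/3)[(1) + (1) + (1)] = 3/3 = 1
(Exp terms are combined using exp(i*s)*conj(exp(i*t)) = exp(i*(s-t)), and sums of them are collapsed using the identity that for every m > 1 the m distinct m-th roots of unity sum to 0, e.g. 1 + exp(2*I*pi/3) + exp(-2*I*pi/3) = 0.)
Dimension check: dim(rho) = sum (mult * dim) = 0*1 + 0*1 + 1*1 = 1 = chi_rho(e) = 1.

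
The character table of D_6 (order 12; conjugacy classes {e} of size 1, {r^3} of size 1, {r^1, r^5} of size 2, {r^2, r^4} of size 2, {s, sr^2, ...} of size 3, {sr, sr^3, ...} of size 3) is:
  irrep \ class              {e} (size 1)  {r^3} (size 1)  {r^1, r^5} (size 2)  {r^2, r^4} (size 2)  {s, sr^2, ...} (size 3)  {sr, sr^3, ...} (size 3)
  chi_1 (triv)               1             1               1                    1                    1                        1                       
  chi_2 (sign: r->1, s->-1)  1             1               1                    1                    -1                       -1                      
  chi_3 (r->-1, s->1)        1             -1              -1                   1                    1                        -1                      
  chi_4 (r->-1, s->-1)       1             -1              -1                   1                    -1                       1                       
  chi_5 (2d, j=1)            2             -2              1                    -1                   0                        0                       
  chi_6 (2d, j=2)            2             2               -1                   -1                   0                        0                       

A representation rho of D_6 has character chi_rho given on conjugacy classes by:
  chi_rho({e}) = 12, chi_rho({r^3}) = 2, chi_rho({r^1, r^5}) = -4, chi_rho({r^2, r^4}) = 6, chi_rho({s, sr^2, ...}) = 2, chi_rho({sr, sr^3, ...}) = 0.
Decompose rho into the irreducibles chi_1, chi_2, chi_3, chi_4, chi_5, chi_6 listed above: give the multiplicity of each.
Multiplicities: chi_1: 2, chi_2: 1, chi_3: 3, chi_4: 2, chi_5: 0, chi_6: 2.

Explanation: Use <chi_rho, chi> = (1/|G|) sum_C |C| * chi_rho(C) * conj(chi(C)) with |G| = 12 for each irreducible chi in the table:
  <chi_rho, chi_1> = (1/12)[1*(12)*conj(1) + 1*(2)*conj(1) + 2*(-4)*conj(1) + 2*(6)*conj(1) + 3*(2)*conj(1) + 3*(0)*conj(1)]
      = (1/12)[(12) + (2) + (-8) + (12) + (6) + (0)] = 24/12 = 2
  <chi_rho, chi_2> = (1/12)[1*(12)*conj(1) + 1*(2)*conj(1) + 2*(-4)*conj(1) + 2*(6)*conj(1) + 3*(2)*conj(-1) + 3*(0)*conj(-1)]
      = (1/12)[(12) + (2) + (-8) + (12) + (-6) + (0)] = 12/12 = 1
  <chi_rho, chi_3> = (1/12)[1*(12)*conj(1) + 1*(2)*conj(-1) + 2*(-4)*conj(-1) + 2*(6)*conj(1) + 3*(2)*conj(1) + 3*(0)*conj(-1)]
      = (1/12)[(12) + (-2) + (8) + (12) + (6) + (0)] = 36/12 = 3
  <chi_rho, chi_4> = (1/12)[1*(12)*conj(1) + 1*(2)*conj(-1) + 2*(-4)*conj(-1) + 2*(6)*conj(1) + 3*(2)*conj(-1) + 3*(0)*conj(1)]
      = (1/12)[(12) + (-2) + (8) + (12) + (-6) + (0)] = 24/12 = 2
  <chi_rho, chi_5> = (1/12)[1*(12)*conj(2) + 1*(2)*conj(-2) + 2*(-4)*conj(1) + 2*(6)*conj(-1) + 3*(2)*conj(0) + 3*(0)*conj(0)]
      = (1/12)[(24) + (-4) + (-8) + (-12) + (0) + (0)] = 0/12 = 0
  <chi_rho, chi_6> = (1/12)[1*(12)*conj(2) + 1*(2)*conj(2) + 2*(-4)*conj(-1) + 2*(6)*conj(-1) + 3*(2)*conj(0) + 3*(0)*conj(0)]
      = (1/12)[(24) + (4) + (8) + (-12) + (0) + (0)] = 24/12 = 2
Dimension check: dim(rho) = sum (mult * dim) = 2*1 + 1*1 + 3*1 + 2*1 + 0*2 + 2*2 = 12 = chi_rho(e) = 12.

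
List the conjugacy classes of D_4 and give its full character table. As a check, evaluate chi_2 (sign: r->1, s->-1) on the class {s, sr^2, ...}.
Conjugacy classes: {e} of size 1, {r^2} of size 1, {r^1, r^3} of size 2, {s, sr^2, ...} of size 2, {sr, sr^3, ...} of size 2.
Character table:
  irrep \ class              {e} (size 1)  {r^2} (size 1)  {r^1, r^3} (size 2)  {s, sr^2, ...} (size 2)  {sr, sr^3, ...} (size 2)
  chi_1 (triv)               1             1               1                    1                        1                       
  chi_2 (sign: r->1, s->-1)  1             1               1                    -1                       -1                      
  chi_3 (r->-1, s->1)        1             1               -1                   1                        -1                      
  chi_4 (r->-1, s->-1)       1             1               -1                   -1                       1                       
  chi_5 (2d, j=1)            2             -2              0                    0                        0                       

Spot check: chi_2 (sign: r->1, s->-1) on {s, sr^2, ...} = -1.

Reasoning: D_4 has order 2*4 = 8 with 5 conjugacy classes, hence 5 irreducibles. Sum of squared dims 1 + 1 + 1 + 1 + 4 = 8 = |G|. Linear characters come from the abelianisation; the 2-dimensional irreps have character r^k -> 2*cos(2*pi*j*k/4), reflections -> 0.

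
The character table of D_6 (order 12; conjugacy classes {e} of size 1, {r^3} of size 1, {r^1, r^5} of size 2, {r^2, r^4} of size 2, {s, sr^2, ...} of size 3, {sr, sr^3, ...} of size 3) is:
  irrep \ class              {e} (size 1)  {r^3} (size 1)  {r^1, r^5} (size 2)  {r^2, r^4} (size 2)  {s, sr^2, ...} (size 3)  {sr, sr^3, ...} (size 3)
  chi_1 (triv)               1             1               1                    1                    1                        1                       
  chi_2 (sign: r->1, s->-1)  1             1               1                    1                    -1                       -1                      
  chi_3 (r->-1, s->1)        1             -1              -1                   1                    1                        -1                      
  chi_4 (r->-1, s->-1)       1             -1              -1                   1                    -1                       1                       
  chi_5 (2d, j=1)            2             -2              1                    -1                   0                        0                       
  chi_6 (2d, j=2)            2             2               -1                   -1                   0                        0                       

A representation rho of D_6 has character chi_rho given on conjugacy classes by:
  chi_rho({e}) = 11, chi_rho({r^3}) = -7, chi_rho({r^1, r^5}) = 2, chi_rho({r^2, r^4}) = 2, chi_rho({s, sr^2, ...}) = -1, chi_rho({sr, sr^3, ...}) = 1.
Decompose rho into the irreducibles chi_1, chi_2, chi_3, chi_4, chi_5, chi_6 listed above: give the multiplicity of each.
Multiplicities: chi_1: 1, chi_2: 1, chi_3: 1, chi_4: 2, chi_5: 3, chi_6: 0.

Reasoning: Use <chi_rho, chi> = (1/|G|) sum_C |C| * chi_rho(C) * conj(chi(C)) with |G| = 12 for each irreducible chi in the table:
  <chi_rho, chi_1> = (1/12)[1*(11)*conj(1) + 1*(-7)*conj(1) + 2*(2)*conj(1) + 2*(2)*conj(1) + 3*(-1)*conj(1) + 3*(1)*conj(1)]
      = (1/12)[(11) + (-7) + (4) + (4) + (-3) + (3)] = 12/12 = 1
  <chi_rho, chi_2> = (1/12)[1*(11)*conj(1) + 1*(-7)*conj(1) + 2*(2)*conj(1) + 2*(2)*conj(1) + 3*(-1)*conj(-1) + 3*(1)*conj(-1)]
      = (1/12)[(11) + (-7) + (4) + (4) + (3) + (-3)] = 12/12 = 1
  <chi_rho, chi_3> = (1/12)[1*(11)*conj(1) + 1*(-7)*conj(-1) + 2*(2)*conj(-1) + 2*(2)*conj(1) + 3*(-1)*conj(1) + 3*(1)*conj(-1)]
      = (1/12)[(11) + (7) + (-4) + (4) + (-3) + (-3)] = 12/12 = 1
  <chi_rho, chi_4> = (1/12)[1*(11)*conj(1) + 1*(-7)*conj(-1) + 2*(2)*conj(-1) + 2*(2)*conj(1) + 3*(-1)*conj(-1) + 3*(1)*conj(1)]
      = (1/12)[(11) + (7) + (-4) + (4) + (3) + (3)] = 24/12 = 2
  <chi_rho, chi_5> = (1/12)[1*(11)*conj(2) + 1*(-7)*conj(-2) + 2*(2)*conj(1) + 2*(2)*conj(-1) + 3*(-1)*conj(0) + 3*(1)*conj(0)]
      = (1/12)[(22) + (14) + (4) + (-4) + (0) + (0)] = 36/12 = 3
  <chi_rho, chi_6> = (1/12)[1*(11)*conj(2) + 1*(-7)*conj(2) + 2*(2)*conj(-1) + 2*(2)*conj(-1) + 3*(-1)*conj(0) + 3*(1)*conj(0)]
      = (1/12)[(22) + (-14) + (-4) + (-4) + (0) + (0)] = 0/12 = 0
Dimension check: dim(rho) = sum (mult * dim) = 1*1 + 1*1 + 1*1 + 2*1 + 3*2 + 0*2 = 11 = chi_rho(e) = 11.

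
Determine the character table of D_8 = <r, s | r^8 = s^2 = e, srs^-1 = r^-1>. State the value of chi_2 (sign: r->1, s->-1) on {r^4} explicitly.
Conjugacy classes: {e} of size 1, {r^4} of size 1, {r^1, r^7} of size 2, {r^2, r^6} of size 2, {r^3, r^5} of size 2, {s, sr^2, ...} of size 4, {sr, sr^3, ...} of size 4.
Character table:
  irrep \ class              {e} (size 1)  {r^4} (size 1)  {r^1, r^7} (size 2)  {r^2, r^6} (size 2)  {r^3, r^5} (size 2)  {s, sr^2, ...} (size 4)  {sr, sr^3, ...} (size 4)
  chi_1 (triv)               1             1               1                    1                    1                    1                        1                       
  chi_2 (sign: r->1, s->-1)  1             1               1                    1                    1                    -1                       -1                      
  chi_3 (r->-1, s->1)        1             1               -1                   1                    -1                   1                        -1                      
  chi_4 (r->-1, s->-1)       1             1               -1                   1                    -1                   -1                       1                       
  chi_5 (2d, j=1)            2             -2              sqrt(2)              0                    -sqrt(2)             0                        0                       
  chi_6 (2d, j=2)            2             2               0                    -2                   0                    0                        0                       
  chi_7 (2d, j=3)            2             -2              -sqrt(2)             0                    sqrt(2)              0                        0                       

Spot check: chi_2 (sign: r->1, s->-1) on {r^4} = 1.

D_8 has order 2*8 = 16 with 7 conjugacy classes, hence 7 irreducibles. Sum of squared dims 1 + 1 + 1 + 1 + 4 + 4 + 4 = 16 = |G|. Linear characters come from the abelianisation; the 2-dimensional irreps have character r^k -> 2*cos(2*pi*j*k/8), reflections -> 0.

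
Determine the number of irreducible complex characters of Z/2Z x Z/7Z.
14

Derivation: The number of irreducible complex representations of a finite group equals its number of conjugacy classes. Z/2Z x Z/7Z is abelian of order 14, so every element is its own conjugacy class: 14 classes, so Z/2Z x Z/7Z (order 14) has exactly 14 irreducible complex representations.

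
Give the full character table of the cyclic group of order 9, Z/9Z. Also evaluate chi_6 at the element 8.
Character table of Z/9Z (irreps indexed chi_0,...,chi_8 with chi_k(m) = zeta_9^(k*m), zeta_9 = exp(2*pi*i/9)):
  irrep \ class  {0} (size 1)  {1} (size 1)    {2} (size 1)    {3} (size 1)    {4} (size 1)    {5} (size 1)    {6} (size 1)    {7} (size 1)    {8} (size 1)  
  chi_0          1             1               1               1               1               1               1               1               1             
  chi_1          1             exp(2*I*pi/9)   exp(4*I*pi/9)   exp(2*I*pi/3)   exp(8*I*pi/9)   exp(-8*I*pi/9)  exp(-2*I*pi/3)  exp(-4*I*pi/9)  exp(-2*I*pi/9)
  chi_2          1             exp(4*I*pi/9)   exp(8*I*pi/9)   exp(-2*I*pi/3)  exp(-2*I*pi/9)  exp(2*I*pi/9)   exp(2*I*pi/3)   exp(-8*I*pi/9)  exp(-4*I*pi/9)
  chi_3          1             exp(2*I*pi/3)   exp(-2*I*pi/3)  1               exp(2*I*pi/3)   exp(-2*I*pi/3)  1               exp(2*I*pi/3)   exp(-2*I*pi/3)
  chi_4          1             exp(8*I*pi/9)   exp(-2*I*pi/9)  exp(2*I*pi/3)   exp(-4*I*pi/9)  exp(4*I*pi/9)   exp(-2*I*pi/3)  exp(2*I*pi/9)   exp(-8*I*pi/9)
  chi_5          1             exp(-8*I*pi/9)  exp(2*I*pi/9)   exp(-2*I*pi/3)  exp(4*I*pi/9)   exp(-4*I*pi/9)  exp(2*I*pi/3)   exp(-2*I*pi/9)  exp(8*I*pi/9) 
  chi_6          1             exp(-2*I*pi/3)  exp(2*I*pi/3)   1               exp(-2*I*pi/3)  exp(2*I*pi/3)   1               exp(-2*I*pi/3)  exp(2*I*pi/3) 
  chi_7          1             exp(-4*I*pi/9)  exp(-8*I*pi/9)  exp(2*I*pi/3)   exp(2*I*pi/9)   exp(-2*I*pi/9)  exp(-2*I*pi/3)  exp(8*I*pi/9)   exp(4*I*pi/9) 
  chi_8          1             exp(-2*I*pi/9)  exp(-4*I*pi/9)  exp(-2*I*pi/3)  exp(-8*I*pi/9)  exp(8*I*pi/9)   exp(2*I*pi/3)   exp(4*I*pi/9)   exp(2*I*pi/9) 

Spot check: chi_6(8) = zeta_9^(6*8) = zeta_9^48 = exp(2*I*pi/3).

Explanation: Z/9Z is abelian, so all 9 irreducible complex representations are 1-dimensional. They are given by chi_k(m) = zeta_9^(k*m) for k = 0,...,8. Row orthogonality: sum_m chi_k(m) conj(chi_l(m)) = 9 * [k = l].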